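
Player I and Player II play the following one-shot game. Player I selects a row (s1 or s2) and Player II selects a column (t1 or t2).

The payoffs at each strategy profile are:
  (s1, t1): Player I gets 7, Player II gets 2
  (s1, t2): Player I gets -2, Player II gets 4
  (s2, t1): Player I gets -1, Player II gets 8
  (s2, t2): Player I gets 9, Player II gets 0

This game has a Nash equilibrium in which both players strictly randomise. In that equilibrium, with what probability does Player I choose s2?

Let x be the probability that Player I plays s1. In a completely mixed equilibrium, Player II must be indifferent between t1 and t2.
Player II's expected payoff from t1 is 2x + 8(1−x); from t2 it is 4x.
Setting these equal: −6x + 8 = 4x, so x = 4/5.
Therefore Player I plays s2 with probability 1 − 4/5 = 1/5.

1/5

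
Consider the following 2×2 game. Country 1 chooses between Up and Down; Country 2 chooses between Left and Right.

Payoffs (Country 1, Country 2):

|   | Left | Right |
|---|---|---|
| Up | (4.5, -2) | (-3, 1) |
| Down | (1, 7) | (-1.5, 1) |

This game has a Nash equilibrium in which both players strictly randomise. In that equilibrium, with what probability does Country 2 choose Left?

Let y be the probability that Country 2 plays Left. In a completely mixed equilibrium, Country 1 must be indifferent between Up and Down.
Country 1's expected payoff from Up is 4.5y − 3(1−y); from Down it is y − 1.5(1−y).
Setting these equal: 7.5y − 3 = 2.5y − 1.5, so y = 3/10.

3/10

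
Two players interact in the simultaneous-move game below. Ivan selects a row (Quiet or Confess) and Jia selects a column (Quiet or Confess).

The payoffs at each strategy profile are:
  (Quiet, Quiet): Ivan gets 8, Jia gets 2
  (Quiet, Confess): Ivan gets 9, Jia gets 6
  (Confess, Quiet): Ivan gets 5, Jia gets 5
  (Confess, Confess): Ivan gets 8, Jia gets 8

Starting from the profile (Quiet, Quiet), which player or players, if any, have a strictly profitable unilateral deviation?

Ivan at (Quiet, Quiet) earns 8; deviating to Confess yields 5 — not better.
Jia earns 2; deviating to Confess yields 6 — a strict improvement.
Only Jia has a strictly profitable deviation.

Jia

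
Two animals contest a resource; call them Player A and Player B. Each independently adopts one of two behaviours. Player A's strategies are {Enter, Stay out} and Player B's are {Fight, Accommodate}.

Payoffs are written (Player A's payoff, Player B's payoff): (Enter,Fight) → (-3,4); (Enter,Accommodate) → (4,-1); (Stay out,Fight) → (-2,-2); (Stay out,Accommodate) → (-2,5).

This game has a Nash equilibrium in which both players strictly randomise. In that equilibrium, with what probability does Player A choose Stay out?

Let x be the probability that Player A plays Enter. In a completely mixed equilibrium, Player B must be indifferent between Fight and Accommodate.
Player B's expected payoff from Fight is 4x − 2(1−x); from Accommodate it is −x + 5(1−x).
Setting these equal: 6x − 2 = −6x + 5, so x = 7/12.
Therefore Player A plays Stay out with probability 1 − 7/12 = 5/12.

5/12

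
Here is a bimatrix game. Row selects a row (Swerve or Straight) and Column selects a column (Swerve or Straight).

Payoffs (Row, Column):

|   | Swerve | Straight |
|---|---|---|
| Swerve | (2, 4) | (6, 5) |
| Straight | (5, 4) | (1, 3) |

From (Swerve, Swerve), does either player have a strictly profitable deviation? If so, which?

Row at (Swerve, Swerve) earns 2; deviating to Straight yields 5 — a strict improvement.
Column earns 4; deviating to Straight yields 5 — a strict improvement.
Both Row and Column have strictly profitable deviations.

Both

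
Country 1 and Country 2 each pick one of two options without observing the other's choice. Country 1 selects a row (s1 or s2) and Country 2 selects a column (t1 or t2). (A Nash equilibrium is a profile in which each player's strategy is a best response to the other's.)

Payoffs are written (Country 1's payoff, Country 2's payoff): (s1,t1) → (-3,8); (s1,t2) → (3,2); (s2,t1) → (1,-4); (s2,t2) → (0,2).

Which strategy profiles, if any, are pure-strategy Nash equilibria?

(s1, t1): Country 1 prefers s2 (1 > -3) — not an equilibrium.
(s1, t2): Country 2 prefers t1 (8 > 2) — not an equilibrium.
(s2, t1): Country 2 prefers t2 (2 > -4) — not an equilibrium.
(s2, t2): Country 1 prefers s1 (3 > 0) — not an equilibrium.

none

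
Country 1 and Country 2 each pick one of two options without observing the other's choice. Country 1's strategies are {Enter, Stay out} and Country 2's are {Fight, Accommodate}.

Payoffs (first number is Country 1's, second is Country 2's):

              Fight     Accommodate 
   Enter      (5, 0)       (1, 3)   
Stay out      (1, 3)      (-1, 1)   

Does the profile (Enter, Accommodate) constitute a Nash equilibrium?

At (Enter, Accommodate), Country 1 earns 1; switching to Stay out would give -1, so Country 1 has no profitable deviation.
Country 2 earns 3; switching to Fight would give 0, so Country 2 has no profitable deviation.
Neither player can gain by a unilateral deviation, so this profile is a Nash equilibrium.

Yes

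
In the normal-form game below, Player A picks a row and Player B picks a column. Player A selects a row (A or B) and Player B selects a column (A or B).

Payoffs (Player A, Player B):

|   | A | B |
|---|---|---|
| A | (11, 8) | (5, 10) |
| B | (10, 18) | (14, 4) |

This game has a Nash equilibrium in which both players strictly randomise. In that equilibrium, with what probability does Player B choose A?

Let q be the probability that Player B plays A. In a completely mixed equilibrium, Player A must be indifferent between A and B.
Player A's expected payoff from A is 11q + 5(1−q); from B it is 10q + 14(1−q).
Setting these equal: 6q + 5 = −4q + 14, so q = 9/10.

9/10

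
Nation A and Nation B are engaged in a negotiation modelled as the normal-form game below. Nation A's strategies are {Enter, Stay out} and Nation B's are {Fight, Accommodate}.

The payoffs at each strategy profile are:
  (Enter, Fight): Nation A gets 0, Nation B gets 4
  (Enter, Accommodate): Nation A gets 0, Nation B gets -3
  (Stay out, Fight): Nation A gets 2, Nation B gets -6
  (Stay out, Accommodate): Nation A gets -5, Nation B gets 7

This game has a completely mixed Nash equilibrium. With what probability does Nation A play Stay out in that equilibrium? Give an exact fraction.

Let r be the probability that Nation A plays Enter. In a completely mixed equilibrium, Nation B must be indifferent between Fight and Accommodate.
Nation B's expected payoff from Fight is 4r − 6(1−r); from Accommodate it is −3r + 7(1−r).
Setting these equal: 10r − 6 = −10r + 7, so r = 13/20.
Therefore Nation A plays Stay out with probability 1 − 13/20 = 7/20.

7/20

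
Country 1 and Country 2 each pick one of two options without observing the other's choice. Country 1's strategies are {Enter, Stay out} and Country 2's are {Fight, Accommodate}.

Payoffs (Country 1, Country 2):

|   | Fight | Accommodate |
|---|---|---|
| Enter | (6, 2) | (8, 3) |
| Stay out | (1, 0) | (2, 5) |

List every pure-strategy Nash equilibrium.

(Enter, Fight): Country 2 prefers Accommodate (3 > 2) — not an equilibrium.
(Enter, Accommodate): Country 1 gets 8 ≥ 2 from Stay out, and Country 2 gets 3 ≥ 2 from Fight — Nash equilibrium.
(Stay out, Fight): Country 1 prefers Enter (6 > 1); Country 2 prefers Accommodate (5 > 0) — not an equilibrium.
(Stay out, Accommodate): Country 1 prefers Enter (8 > 2) — not an equilibrium.

(Enter, Accommodate)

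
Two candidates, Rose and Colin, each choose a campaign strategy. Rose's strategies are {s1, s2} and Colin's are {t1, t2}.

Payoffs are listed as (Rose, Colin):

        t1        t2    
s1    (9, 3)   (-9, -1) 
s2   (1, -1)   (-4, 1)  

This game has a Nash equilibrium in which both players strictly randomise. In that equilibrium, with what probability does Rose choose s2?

2/3

Let p be the probability that Rose plays s1. In a completely mixed equilibrium, Colin must be indifferent between t1 and t2.
Colin's expected payoff from t1 is 3p − (1−p); from t2 it is −p + (1−p).
Setting these equal: 4p − 1 = −2p + 1, so p = 1/3.
Therefore Rose plays s2 with probability 1 − 1/3 = 2/3.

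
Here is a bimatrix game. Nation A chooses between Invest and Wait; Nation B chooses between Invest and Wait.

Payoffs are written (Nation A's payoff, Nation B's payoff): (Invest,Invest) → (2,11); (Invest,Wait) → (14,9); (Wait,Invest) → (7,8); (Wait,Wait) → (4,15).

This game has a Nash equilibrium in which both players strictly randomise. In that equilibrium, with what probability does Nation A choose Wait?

Let p be the probability that Nation A plays Invest. In a completely mixed equilibrium, Nation B must be indifferent between Invest and Wait.
Nation B's expected payoff from Invest is 11p + 8(1−p); from Wait it is 9p + 15(1−p).
Setting these equal: 3p + 8 = −6p + 15, so p = 7/9.
Therefore Nation A plays Wait with probability 1 − 7/9 = 2/9.

2/9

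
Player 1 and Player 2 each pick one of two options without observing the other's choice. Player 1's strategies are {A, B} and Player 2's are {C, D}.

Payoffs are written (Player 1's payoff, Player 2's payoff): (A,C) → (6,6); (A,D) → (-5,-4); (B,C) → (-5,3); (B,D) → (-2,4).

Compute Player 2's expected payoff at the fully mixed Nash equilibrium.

First find p, the probability Player 1 plays A, from Player 2's indifference between C and D: 6p + 3(1−p) = −4p + 4(1−p), giving p = 1/11.
Since Player 2 is indifferent in equilibrium, Player 2's expected payoff equals the payoff from either column against (1/11, 10/11). Using C: 6(1/11) + 3(10/11) = 36/11.

36/11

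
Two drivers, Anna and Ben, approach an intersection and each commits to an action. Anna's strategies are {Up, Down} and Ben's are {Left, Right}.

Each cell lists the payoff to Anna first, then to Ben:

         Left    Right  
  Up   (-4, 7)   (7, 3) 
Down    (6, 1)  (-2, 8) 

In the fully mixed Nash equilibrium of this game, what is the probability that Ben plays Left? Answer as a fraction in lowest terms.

9/19

Let q be the probability that Ben plays Left. In a completely mixed equilibrium, Anna must be indifferent between Up and Down.
Anna's expected payoff from Up is −4q + 7(1−q); from Down it is 6q − 2(1−q).
Setting these equal: −11q + 7 = 8q − 2, so q = 9/19.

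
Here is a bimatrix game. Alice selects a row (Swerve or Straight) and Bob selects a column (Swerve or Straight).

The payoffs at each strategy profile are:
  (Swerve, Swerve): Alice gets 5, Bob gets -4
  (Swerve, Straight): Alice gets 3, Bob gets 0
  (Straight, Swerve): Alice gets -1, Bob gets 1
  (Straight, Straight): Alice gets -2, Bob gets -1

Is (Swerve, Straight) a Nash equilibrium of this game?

At (Swerve, Straight), Alice earns 3; switching to Straight would give -2, so Alice has no profitable deviation.
Bob earns 0; switching to Swerve would give -4, so Bob has no profitable deviation.
Neither player can gain by a unilateral deviation, so this profile is a Nash equilibrium.

Yes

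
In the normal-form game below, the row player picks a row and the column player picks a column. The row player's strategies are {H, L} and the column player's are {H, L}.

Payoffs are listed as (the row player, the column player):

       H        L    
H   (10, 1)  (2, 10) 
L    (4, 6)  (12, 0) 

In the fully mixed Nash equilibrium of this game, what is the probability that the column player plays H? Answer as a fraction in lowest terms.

Let y be the probability that the column player plays H. In a completely mixed equilibrium, the row player must be indifferent between H and L.
The row player's expected payoff from H is 10y + 2(1−y); from L it is 4y + 12(1−y).
Setting these equal: 8y + 2 = −8y + 12, so y = 5/8.

5/8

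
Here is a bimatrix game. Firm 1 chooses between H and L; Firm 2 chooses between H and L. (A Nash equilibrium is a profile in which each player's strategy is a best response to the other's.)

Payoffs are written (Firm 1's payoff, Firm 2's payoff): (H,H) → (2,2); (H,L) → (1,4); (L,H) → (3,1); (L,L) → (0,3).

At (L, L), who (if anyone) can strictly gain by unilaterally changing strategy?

Firm 1 at (L, L) earns 0; deviating to H yields 1 — a strict improvement.
Firm 2 earns 3; deviating to H yields 1 — not better.
Only Firm 1 has a strictly profitable deviation.

Firm 1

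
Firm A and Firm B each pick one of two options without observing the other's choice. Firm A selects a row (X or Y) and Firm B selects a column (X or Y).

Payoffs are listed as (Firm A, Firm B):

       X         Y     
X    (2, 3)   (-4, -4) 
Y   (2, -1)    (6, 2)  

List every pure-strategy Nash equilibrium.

(X, X): Firm A gets 2 ≥ 2 from Y, and Firm B gets 3 ≥ -4 from Y — Nash equilibrium.
(X, Y): Firm A prefers Y (6 > -4); Firm B prefers X (3 > -4) — not an equilibrium.
(Y, X): Firm B prefers Y (2 > -1) — not an equilibrium.
(Y, Y): Firm A gets 6 ≥ -4 from X, and Firm B gets 2 ≥ -1 from X — Nash equilibrium.

(X, X) and (Y, Y)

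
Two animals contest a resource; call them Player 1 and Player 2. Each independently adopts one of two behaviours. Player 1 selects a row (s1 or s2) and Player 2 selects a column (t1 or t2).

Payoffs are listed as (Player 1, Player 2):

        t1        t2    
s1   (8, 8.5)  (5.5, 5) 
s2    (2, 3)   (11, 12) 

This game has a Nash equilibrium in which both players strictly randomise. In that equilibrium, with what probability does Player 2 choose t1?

11/23

Let y be the probability that Player 2 plays t1. In a completely mixed equilibrium, Player 1 must be indifferent between s1 and s2.
Player 1's expected payoff from s1 is 8y + 5.5(1−y); from s2 it is 2y + 11(1−y).
Setting these equal: 2.5y + 5.5 = −9y + 11, so y = 11/23.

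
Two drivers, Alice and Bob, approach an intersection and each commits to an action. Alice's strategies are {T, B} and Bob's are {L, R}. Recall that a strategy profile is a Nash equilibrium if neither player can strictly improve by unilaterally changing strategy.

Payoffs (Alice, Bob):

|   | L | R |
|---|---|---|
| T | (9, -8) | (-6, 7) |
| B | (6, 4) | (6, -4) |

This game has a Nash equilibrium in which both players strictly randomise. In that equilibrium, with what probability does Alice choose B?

Let p be the probability that Alice plays T. In a completely mixed equilibrium, Bob must be indifferent between L and R.
Bob's expected payoff from L is −8p + 4(1−p); from R it is 7p − 4(1−p).
Setting these equal: −12p + 4 = 11p − 4, so p = 8/23.
Therefore Alice plays B with probability 1 − 8/23 = 15/23.

15/23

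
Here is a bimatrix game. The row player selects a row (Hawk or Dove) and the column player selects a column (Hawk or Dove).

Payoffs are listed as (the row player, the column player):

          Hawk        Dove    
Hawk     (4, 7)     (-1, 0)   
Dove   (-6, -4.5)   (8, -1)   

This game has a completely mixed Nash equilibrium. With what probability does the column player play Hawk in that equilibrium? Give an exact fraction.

Let y be the probability that the column player plays Hawk. In a completely mixed equilibrium, the row player must be indifferent between Hawk and Dove.
The row player's expected payoff from Hawk is 4y − (1−y); from Dove it is −6y + 8(1−y).
Setting these equal: 5y − 1 = −14y + 8, so y = 9/19.

9/19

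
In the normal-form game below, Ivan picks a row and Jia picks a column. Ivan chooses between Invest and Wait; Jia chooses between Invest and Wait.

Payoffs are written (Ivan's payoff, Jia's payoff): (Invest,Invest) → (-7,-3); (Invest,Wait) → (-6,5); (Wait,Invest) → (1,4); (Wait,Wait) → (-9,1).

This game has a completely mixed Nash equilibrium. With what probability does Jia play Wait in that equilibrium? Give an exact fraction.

Let q be the probability that Jia plays Invest. In a completely mixed equilibrium, Ivan must be indifferent between Invest and Wait.
Ivan's expected payoff from Invest is −7q − 6(1−q); from Wait it is q − 9(1−q).
Setting these equal: −q − 6 = 10q − 9, so q = 3/11.
Therefore Jia plays Wait with probability 1 − 3/11 = 8/11.

8/11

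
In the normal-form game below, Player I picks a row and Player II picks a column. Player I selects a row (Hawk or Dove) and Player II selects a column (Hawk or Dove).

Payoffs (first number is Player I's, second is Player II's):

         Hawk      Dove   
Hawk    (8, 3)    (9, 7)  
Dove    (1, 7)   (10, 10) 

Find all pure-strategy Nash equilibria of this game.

(Dove, Dove)

(Hawk, Hawk): Player II prefers Dove (7 > 3) — not an equilibrium.
(Hawk, Dove): Player I prefers Dove (10 > 9) — not an equilibrium.
(Dove, Hawk): Player I prefers Hawk (8 > 1); Player II prefers Dove (10 > 7) — not an equilibrium.
(Dove, Dove): Player I gets 10 ≥ 9 from Hawk, and Player II gets 10 ≥ 7 from Hawk — Nash equilibrium.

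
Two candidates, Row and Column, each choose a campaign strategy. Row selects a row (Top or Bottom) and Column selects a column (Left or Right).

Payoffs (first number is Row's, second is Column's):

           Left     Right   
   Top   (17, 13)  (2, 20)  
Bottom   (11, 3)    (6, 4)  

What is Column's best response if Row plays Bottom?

Right

Against Bottom, Column earns 3 from Left and 4 from Right.
So Right is the best response.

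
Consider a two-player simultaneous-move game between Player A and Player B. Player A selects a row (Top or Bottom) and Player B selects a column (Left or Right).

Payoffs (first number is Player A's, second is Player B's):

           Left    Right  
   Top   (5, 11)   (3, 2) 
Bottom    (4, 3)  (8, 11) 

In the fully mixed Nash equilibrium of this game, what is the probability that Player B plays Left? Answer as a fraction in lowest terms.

5/6

Let y be the probability that Player B plays Left. In a completely mixed equilibrium, Player A must be indifferent between Top and Bottom.
Player A's expected payoff from Top is 5y + 3(1−y); from Bottom it is 4y + 8(1−y).
Setting these equal: 2y + 3 = −4y + 8, so y = 5/6.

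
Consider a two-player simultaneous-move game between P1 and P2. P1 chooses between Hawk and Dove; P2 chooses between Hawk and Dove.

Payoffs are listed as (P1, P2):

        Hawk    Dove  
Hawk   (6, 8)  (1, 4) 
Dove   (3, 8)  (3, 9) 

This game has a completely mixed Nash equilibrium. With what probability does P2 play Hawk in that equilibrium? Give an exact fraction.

Let q be the probability that P2 plays Hawk. In a completely mixed equilibrium, P1 must be indifferent between Hawk and Dove.
P1's expected payoff from Hawk is 6q + (1−q); from Dove it is 3q + 3(1−q).
Setting these equal: 5q + 1 = 3, so q = 2/5.

2/5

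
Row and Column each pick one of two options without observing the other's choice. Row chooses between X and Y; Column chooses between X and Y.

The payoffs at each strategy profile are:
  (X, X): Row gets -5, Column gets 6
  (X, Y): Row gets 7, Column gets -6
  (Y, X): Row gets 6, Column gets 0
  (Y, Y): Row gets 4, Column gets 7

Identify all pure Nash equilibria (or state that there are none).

(X, X): Row prefers Y (6 > -5) — not an equilibrium.
(X, Y): Column prefers X (6 > -6) — not an equilibrium.
(Y, X): Column prefers Y (7 > 0) — not an equilibrium.
(Y, Y): Row prefers X (7 > 4) — not an equilibrium.

none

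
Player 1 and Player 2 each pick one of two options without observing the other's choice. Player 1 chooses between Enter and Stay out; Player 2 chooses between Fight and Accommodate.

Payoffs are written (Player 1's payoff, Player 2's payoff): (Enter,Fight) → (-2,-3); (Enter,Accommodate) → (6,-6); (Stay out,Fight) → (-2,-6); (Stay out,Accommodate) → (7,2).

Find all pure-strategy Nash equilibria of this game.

(Enter, Fight) and (Stay out, Accommodate)

(Enter, Fight): Player 1 gets -2 ≥ -2 from Stay out, and Player 2 gets -3 ≥ -6 from Accommodate — Nash equilibrium.
(Enter, Accommodate): Player 1 prefers Stay out (7 > 6); Player 2 prefers Fight (-3 > -6) — not an equilibrium.
(Stay out, Fight): Player 2 prefers Accommodate (2 > -6) — not an equilibrium.
(Stay out, Accommodate): Player 1 gets 7 ≥ 6 from Enter, and Player 2 gets 2 ≥ -6 from Fight — Nash equilibrium.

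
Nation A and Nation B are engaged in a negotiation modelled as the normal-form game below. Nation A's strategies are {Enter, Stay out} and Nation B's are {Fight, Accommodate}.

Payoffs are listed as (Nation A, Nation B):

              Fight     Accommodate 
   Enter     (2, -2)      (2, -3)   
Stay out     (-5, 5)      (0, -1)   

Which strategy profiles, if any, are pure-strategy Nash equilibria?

(Enter, Fight)

(Enter, Fight): Nation A gets 2 ≥ -5 from Stay out, and Nation B gets -2 ≥ -3 from Accommodate — Nash equilibrium.
(Enter, Accommodate): Nation B prefers Fight (-2 > -3) — not an equilibrium.
(Stay out, Fight): Nation A prefers Enter (2 > -5) — not an equilibrium.
(Stay out, Accommodate): Nation A prefers Enter (2 > 0); Nation B prefers Fight (5 > -1) — not an equilibrium.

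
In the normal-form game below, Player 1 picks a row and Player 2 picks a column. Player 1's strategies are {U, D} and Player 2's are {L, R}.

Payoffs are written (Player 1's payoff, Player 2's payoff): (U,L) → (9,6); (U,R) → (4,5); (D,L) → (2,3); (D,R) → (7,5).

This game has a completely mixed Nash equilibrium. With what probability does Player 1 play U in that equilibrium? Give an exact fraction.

2/3

Let p be the probability that Player 1 plays U. In a completely mixed equilibrium, Player 2 must be indifferent between L and R.
Player 2's expected payoff from L is 6p + 3(1−p); from R it is 5p + 5(1−p).
Setting these equal: 3p + 3 = 5, so p = 2/3.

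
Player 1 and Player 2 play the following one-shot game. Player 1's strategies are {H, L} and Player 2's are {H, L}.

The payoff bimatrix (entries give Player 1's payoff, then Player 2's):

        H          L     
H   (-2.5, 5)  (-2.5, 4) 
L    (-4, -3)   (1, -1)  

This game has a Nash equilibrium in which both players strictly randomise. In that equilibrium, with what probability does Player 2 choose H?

Let c be the probability that Player 2 plays H. In a completely mixed equilibrium, Player 1 must be indifferent between H and L.
Player 1's expected payoff from H is −2.5c − 2.5(1−c); from L it is −4c + (1−c).
Setting these equal: -2.5 = −5c + 1, so c = 7/10.

7/10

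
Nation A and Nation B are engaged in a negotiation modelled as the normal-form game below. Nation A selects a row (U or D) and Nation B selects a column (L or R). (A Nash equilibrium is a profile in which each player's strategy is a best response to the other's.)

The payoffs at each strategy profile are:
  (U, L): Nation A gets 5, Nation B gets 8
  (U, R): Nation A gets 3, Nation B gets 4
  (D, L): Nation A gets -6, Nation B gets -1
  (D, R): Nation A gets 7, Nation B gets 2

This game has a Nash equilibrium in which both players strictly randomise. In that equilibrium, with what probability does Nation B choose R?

11/15

Let c be the probability that Nation B plays L. In a completely mixed equilibrium, Nation A must be indifferent between U and D.
Nation A's expected payoff from U is 5c + 3(1−c); from D it is −6c + 7(1−c).
Setting these equal: 2c + 3 = −13c + 7, so c = 4/15.
Therefore Nation B plays R with probability 1 − 4/15 = 11/15.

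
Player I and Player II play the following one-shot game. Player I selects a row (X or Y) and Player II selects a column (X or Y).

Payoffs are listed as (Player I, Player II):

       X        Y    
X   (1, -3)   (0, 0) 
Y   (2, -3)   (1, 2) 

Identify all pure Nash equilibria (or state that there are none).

(X, X): Player I prefers Y (2 > 1); Player II prefers Y (0 > -3) — not an equilibrium.
(X, Y): Player I prefers Y (1 > 0) — not an equilibrium.
(Y, X): Player II prefers Y (2 > -3) — not an equilibrium.
(Y, Y): Player I gets 1 ≥ 0 from X, and Player II gets 2 ≥ -3 from X — Nash equilibrium.

(Y, Y)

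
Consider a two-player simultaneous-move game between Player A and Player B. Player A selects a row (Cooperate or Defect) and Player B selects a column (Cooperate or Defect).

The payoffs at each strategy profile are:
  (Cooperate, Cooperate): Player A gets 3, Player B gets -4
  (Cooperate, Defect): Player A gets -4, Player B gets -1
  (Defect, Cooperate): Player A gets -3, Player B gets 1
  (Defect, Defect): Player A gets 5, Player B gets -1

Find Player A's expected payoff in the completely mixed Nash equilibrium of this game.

1/5

First find q, the probability Player B plays Cooperate, from Player A's indifference between Cooperate and Defect: 3q − 4(1−q) = −3q + 5(1−q), giving q = 3/5.
Since Player A is indifferent in equilibrium, Player A's expected payoff equals the payoff from either row against (3/5, 2/5). Using Cooperate: 3(3/5) − 4(2/5) = 1/5.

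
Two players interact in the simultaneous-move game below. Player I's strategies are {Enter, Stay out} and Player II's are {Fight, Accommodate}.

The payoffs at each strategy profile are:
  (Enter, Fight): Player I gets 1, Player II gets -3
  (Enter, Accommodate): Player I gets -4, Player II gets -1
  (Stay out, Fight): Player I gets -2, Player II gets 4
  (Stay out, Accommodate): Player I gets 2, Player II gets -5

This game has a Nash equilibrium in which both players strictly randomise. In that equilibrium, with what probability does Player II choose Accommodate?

Let y be the probability that Player II plays Fight. In a completely mixed equilibrium, Player I must be indifferent between Enter and Stay out.
Player I's expected payoff from Enter is y − 4(1−y); from Stay out it is −2y + 2(1−y).
Setting these equal: 5y − 4 = −4y + 2, so y = 2/3.
Therefore Player II plays Accommodate with probability 1 − 2/3 = 1/3.

1/3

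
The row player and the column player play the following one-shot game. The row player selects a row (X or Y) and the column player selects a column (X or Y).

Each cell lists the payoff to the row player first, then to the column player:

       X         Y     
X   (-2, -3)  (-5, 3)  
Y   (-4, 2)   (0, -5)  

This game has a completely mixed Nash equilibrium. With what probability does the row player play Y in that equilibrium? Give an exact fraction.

Let p be the probability that the row player plays X. In a completely mixed equilibrium, the column player must be indifferent between X and Y.
The column player's expected payoff from X is −3p + 2(1−p); from Y it is 3p − 5(1−p).
Setting these equal: −5p + 2 = 8p − 5, so p = 7/13.
Therefore the row player plays Y with probability 1 − 7/13 = 6/13.

6/13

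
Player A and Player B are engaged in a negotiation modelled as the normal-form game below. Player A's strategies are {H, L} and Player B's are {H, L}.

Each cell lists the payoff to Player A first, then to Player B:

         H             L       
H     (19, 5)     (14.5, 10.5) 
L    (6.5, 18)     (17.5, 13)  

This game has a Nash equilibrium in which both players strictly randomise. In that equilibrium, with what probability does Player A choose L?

11/21

Let r be the probability that Player A plays H. In a completely mixed equilibrium, Player B must be indifferent between H and L.
Player B's expected payoff from H is 5r + 18(1−r); from L it is 10.5r + 13(1−r).
Setting these equal: −13r + 18 = −2.5r + 13, so r = 10/21.
Therefore Player A plays L with probability 1 − 10/21 = 11/21.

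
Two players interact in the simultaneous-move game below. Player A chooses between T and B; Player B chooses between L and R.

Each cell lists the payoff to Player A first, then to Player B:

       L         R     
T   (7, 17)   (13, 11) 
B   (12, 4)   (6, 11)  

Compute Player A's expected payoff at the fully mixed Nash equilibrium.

19/2

First find y, the probability Player B plays L, from Player A's indifference between T and B: 7y + 13(1−y) = 12y + 6(1−y), giving y = 7/12.
Since Player A is indifferent in equilibrium, Player A's expected payoff equals the payoff from either row against (7/12, 5/12). Using T: 7(7/12) + 13(5/12) = 19/2.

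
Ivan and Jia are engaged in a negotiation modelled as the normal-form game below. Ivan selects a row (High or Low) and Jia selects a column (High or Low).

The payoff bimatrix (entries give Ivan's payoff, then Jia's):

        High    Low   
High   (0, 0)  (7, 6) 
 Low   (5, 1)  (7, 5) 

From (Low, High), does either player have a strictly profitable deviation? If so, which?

Ivan at (Low, High) earns 5; deviating to High yields 0 — not better.
Jia earns 1; deviating to Low yields 5 — a strict improvement.
Only Jia has a strictly profitable deviation.

Jia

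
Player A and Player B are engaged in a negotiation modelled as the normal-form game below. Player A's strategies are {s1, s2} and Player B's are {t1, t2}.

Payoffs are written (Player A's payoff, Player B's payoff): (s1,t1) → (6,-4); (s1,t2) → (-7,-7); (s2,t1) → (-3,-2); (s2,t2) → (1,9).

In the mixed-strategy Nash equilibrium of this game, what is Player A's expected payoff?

First find y, the probability Player B plays t1, from Player A's indifference between s1 and s2: 6y − 7(1−y) = −3y + (1−y), giving y = 8/17.
Since Player A is indifferent in equilibrium, Player A's expected payoff equals the payoff from either row against (8/17, 9/17). Using s1: 6(8/17) − 7(9/17) = -15/17.

-15/17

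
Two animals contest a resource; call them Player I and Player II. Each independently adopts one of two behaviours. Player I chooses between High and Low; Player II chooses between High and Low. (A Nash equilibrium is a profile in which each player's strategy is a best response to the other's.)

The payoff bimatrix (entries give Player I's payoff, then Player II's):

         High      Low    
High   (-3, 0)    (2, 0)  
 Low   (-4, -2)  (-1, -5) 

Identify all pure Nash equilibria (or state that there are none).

(High, High) and (High, Low)

(High, High): Player I gets -3 ≥ -4 from Low, and Player II gets 0 ≥ 0 from Low — Nash equilibrium.
(High, Low): Player I gets 2 ≥ -1 from Low, and Player II gets 0 ≥ 0 from High — Nash equilibrium.
(Low, High): Player I prefers High (-3 > -4) — not an equilibrium.
(Low, Low): Player I prefers High (2 > -1); Player II prefers High (-2 > -5) — not an equilibrium.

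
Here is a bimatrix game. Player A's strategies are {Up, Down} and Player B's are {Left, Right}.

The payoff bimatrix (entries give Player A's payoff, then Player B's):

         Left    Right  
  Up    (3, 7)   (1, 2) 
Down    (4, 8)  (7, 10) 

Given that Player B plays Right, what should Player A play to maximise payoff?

Against Right, Player A earns 1 from Up and 7 from Down.
So Down is the best response.

Down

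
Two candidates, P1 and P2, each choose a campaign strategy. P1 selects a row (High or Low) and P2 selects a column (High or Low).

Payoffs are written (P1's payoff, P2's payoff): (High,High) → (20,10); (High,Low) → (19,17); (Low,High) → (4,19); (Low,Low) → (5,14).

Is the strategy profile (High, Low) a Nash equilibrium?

Yes

At (High, Low), P1 earns 19; switching to Low would give 5, so P1 has no profitable deviation.
P2 earns 17; switching to High would give 10, so P2 has no profitable deviation.
Neither player can gain by a unilateral deviation, so this profile is a Nash equilibrium.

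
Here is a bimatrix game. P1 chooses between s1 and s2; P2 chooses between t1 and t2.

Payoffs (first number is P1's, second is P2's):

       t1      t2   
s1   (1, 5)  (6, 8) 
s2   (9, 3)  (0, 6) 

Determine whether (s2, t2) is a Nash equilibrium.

At (s2, t2), P1 earns 0; switching to s1 would give 6, so P1 would deviate.
P2 earns 6; switching to t1 would give 3, so P2 has no profitable deviation.
Since at least one player can profitably deviate, this is not a Nash equilibrium.

No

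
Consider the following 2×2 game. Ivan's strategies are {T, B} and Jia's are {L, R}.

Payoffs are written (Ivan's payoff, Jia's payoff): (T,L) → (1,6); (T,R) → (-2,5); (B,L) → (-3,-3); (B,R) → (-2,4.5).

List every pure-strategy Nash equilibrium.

(T, L): Ivan gets 1 ≥ -3 from B, and Jia gets 6 ≥ 5 from R — Nash equilibrium.
(T, R): Jia prefers L (6 > 5) — not an equilibrium.
(B, L): Ivan prefers T (1 > -3); Jia prefers R (4.5 > -3) — not an equilibrium.
(B, R): Ivan gets -2 ≥ -2 from T, and Jia gets 4.5 ≥ -3 from L — Nash equilibrium.

(T, L) and (B, R)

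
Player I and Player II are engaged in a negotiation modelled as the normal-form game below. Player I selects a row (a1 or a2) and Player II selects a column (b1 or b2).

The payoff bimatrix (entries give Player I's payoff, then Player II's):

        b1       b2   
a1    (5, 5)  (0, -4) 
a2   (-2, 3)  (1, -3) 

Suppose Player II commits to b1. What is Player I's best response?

Against b1, Player I earns 5 from a1 and -2 from a2.
So a1 is the best response.

a1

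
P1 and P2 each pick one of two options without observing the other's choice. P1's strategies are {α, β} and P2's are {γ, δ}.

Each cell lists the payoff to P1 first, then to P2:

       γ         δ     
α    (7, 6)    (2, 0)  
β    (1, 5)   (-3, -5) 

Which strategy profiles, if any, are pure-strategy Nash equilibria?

(α, γ): P1 gets 7 ≥ 1 from β, and P2 gets 6 ≥ 0 from δ — Nash equilibrium.
(α, δ): P2 prefers γ (6 > 0) — not an equilibrium.
(β, γ): P1 prefers α (7 > 1) — not an equilibrium.
(β, δ): P1 prefers α (2 > -3); P2 prefers γ (5 > -5) — not an equilibrium.

(α, γ)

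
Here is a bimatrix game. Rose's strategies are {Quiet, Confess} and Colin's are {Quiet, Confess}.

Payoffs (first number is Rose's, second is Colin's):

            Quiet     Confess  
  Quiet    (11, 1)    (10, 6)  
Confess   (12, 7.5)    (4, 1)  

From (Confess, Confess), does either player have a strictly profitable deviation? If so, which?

Rose at (Confess, Confess) earns 4; deviating to Quiet yields 10 — a strict improvement.
Colin earns 1; deviating to Quiet yields 7.5 — a strict improvement.
Both Rose and Colin have strictly profitable deviations.

Both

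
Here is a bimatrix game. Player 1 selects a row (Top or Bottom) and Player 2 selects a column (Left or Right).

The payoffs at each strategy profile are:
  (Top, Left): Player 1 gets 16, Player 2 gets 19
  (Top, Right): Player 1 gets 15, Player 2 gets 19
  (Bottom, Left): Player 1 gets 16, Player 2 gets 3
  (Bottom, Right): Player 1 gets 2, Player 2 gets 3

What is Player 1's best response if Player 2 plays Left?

either — both Top and Bottom are best responses

Against Left, Player 1 earns 16 from Top and 16 from Bottom.
So either strategy is a best response.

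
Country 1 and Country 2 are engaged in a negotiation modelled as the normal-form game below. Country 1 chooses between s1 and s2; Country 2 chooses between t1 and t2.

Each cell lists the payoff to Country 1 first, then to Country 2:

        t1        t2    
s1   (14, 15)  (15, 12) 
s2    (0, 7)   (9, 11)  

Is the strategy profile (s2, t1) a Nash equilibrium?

No

At (s2, t1), Country 1 earns 0; switching to s1 would give 14, so Country 1 would deviate.
Country 2 earns 7; switching to t2 would give 11, so Country 2 would deviate.
Since at least one player can profitably deviate, this is not a Nash equilibrium.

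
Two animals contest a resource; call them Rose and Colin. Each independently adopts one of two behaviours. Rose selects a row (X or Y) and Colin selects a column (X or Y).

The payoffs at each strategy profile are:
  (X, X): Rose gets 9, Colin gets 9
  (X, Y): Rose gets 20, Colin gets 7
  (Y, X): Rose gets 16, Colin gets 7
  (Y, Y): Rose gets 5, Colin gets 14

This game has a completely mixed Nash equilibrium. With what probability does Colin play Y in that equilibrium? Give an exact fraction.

7/22

Let c be the probability that Colin plays X. In a completely mixed equilibrium, Rose must be indifferent between X and Y.
Rose's expected payoff from X is 9c + 20(1−c); from Y it is 16c + 5(1−c).
Setting these equal: −11c + 20 = 11c + 5, so c = 15/22.
Therefore Colin plays Y with probability 1 − 15/22 = 7/22.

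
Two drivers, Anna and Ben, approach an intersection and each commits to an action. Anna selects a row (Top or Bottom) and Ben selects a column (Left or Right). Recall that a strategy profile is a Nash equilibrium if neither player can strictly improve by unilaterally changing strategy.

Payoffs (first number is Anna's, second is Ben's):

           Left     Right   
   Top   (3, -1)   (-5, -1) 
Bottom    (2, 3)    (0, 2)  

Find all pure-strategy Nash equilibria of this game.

(Top, Left): Anna gets 3 ≥ 2 from Bottom, and Ben gets -1 ≥ -1 from Right — Nash equilibrium.
(Top, Right): Anna prefers Bottom (0 > -5) — not an equilibrium.
(Bottom, Left): Anna prefers Top (3 > 2) — not an equilibrium.
(Bottom, Right): Ben prefers Left (3 > 2) — not an equilibrium.

(Top, Left)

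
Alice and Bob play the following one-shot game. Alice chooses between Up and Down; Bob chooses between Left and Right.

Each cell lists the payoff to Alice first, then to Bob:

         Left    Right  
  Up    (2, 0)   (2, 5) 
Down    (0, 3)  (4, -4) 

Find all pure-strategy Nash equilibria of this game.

none

(Up, Left): Bob prefers Right (5 > 0) — not an equilibrium.
(Up, Right): Alice prefers Down (4 > 2) — not an equilibrium.
(Down, Left): Alice prefers Up (2 > 0) — not an equilibrium.
(Down, Right): Bob prefers Left (3 > -4) — not an equilibrium.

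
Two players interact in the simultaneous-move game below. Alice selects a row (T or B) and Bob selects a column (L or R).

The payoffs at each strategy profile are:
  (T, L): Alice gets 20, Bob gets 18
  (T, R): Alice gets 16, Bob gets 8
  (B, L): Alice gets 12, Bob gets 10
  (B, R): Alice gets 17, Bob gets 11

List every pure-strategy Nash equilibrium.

(T, L) and (B, R)

(T, L): Alice gets 20 ≥ 12 from B, and Bob gets 18 ≥ 8 from R — Nash equilibrium.
(T, R): Alice prefers B (17 > 16); Bob prefers L (18 > 8) — not an equilibrium.
(B, L): Alice prefers T (20 > 12); Bob prefers R (11 > 10) — not an equilibrium.
(B, R): Alice gets 17 ≥ 16 from T, and Bob gets 11 ≥ 10 from L — Nash equilibrium.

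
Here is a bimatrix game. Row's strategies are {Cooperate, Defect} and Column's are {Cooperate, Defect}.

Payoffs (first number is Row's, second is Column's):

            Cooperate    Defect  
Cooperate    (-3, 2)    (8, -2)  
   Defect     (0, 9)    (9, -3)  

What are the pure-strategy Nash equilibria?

(Cooperate, Cooperate): Row prefers Defect (0 > -3) — not an equilibrium.
(Cooperate, Defect): Row prefers Defect (9 > 8); Column prefers Cooperate (2 > -2) — not an equilibrium.
(Defect, Cooperate): Row gets 0 ≥ -3 from Cooperate, and Column gets 9 ≥ -3 from Defect — Nash equilibrium.
(Defect, Defect): Column prefers Cooperate (9 > -3) — not an equilibrium.

(Defect, Cooperate)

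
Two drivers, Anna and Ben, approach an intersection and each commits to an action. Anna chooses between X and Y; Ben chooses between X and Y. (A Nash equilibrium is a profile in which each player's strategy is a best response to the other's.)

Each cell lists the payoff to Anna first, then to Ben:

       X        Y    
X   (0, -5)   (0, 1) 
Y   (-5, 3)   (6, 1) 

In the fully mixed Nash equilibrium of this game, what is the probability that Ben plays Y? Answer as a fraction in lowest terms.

5/11

Let y be the probability that Ben plays X. In a completely mixed equilibrium, Anna must be indifferent between X and Y.
Anna's expected payoff from X is 0; from Y it is −5y + 6(1−y).
Setting these equal: 0 = −11y + 6, so y = 6/11.
Therefore Ben plays Y with probability 1 − 6/11 = 5/11.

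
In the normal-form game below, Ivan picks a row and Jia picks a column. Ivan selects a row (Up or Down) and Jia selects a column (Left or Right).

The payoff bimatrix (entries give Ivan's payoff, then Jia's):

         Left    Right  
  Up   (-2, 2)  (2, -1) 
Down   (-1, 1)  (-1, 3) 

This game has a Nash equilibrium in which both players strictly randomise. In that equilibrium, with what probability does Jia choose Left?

3/4

Let q be the probability that Jia plays Left. In a completely mixed equilibrium, Ivan must be indifferent between Up and Down.
Ivan's expected payoff from Up is −2q + 2(1−q); from Down it is −q − (1−q).
Setting these equal: −4q + 2 = -1, so q = 3/4.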